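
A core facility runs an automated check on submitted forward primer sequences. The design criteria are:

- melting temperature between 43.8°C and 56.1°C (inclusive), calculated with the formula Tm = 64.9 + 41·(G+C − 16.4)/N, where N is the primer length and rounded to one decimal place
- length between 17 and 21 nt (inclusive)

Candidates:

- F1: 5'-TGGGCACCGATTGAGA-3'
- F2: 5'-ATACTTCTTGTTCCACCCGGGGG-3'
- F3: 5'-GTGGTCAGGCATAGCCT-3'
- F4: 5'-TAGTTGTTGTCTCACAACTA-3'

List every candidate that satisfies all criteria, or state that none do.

F3 and F4.

F1 (16 nt, A=4 T=3 G=6 C=3): Tm = 64.9 + 41·(9 − 16.4)/16 = 45.9°C ✓; length 16, outside 17–21 ✗ — fails.
F2 (23 nt, A=3 T=7 G=6 C=7): Tm = 64.9 + 41·(13 − 16.4)/23 = 58.8°C, outside 43.8–56.1°C ✗; length 23, outside 17–21 ✗ — fails.
F3 (17 nt, A=3 T=4 G=6 C=4): Tm = 64.9 + 41·(10 − 16.4)/17 = 49.5°C ✓; length 17 ✓ — passes.
F4 (20 nt, A=5 T=8 G=3 C=4): Tm = 64.9 + 41·(7 − 16.4)/20 = 45.6°C ✓; length 20 ✓ — passes.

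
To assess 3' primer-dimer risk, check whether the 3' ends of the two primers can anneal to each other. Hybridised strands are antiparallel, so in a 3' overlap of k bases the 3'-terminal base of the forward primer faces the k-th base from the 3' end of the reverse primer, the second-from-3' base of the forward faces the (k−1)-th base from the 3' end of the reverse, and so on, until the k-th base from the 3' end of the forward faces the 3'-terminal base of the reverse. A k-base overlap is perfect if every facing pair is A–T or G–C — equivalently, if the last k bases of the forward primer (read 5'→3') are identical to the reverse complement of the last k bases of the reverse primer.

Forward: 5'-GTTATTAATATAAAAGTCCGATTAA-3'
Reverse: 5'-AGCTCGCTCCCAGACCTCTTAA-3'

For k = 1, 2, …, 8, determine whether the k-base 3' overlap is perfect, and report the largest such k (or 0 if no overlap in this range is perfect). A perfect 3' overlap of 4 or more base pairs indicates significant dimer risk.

Last 8 bases (5'→3') — forward …CCGATTAA, reverse …CCTCTTAA.
Reverse complement of the reverse primer's last 8 bases: TTAAGAGG; its first k bases are the reverse complement of the reverse primer's last k bases, so a perfect k-base overlap needs the forward primer's last k bases to equal them.
Comparing (forward last k vs required): k=1: A vs T ✗; k=2: AA vs TT ✗; k=3: TAA vs TTA ✗; k=4: TTAA vs TTAA ✓; k=5: ATTAA vs TTAAG ✗; k=6: GATTAA vs TTAAGA ✗; k=7: CGATTAA vs TTAAGAG ✗; k=8: CCGATTAA vs TTAAGAGG ✗.
Only k = 4 is perfect, so the longest perfect 3' overlap is 4.

Longest perfect overlap: 4 complementary base pairs; significant dimer risk (threshold 4).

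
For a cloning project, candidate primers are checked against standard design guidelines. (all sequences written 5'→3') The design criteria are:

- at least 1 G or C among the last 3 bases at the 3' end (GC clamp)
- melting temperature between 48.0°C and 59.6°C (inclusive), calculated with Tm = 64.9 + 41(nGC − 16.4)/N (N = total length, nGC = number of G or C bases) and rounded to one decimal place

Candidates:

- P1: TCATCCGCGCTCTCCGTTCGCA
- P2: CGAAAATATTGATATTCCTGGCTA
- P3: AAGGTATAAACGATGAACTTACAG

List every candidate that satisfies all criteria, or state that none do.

P2 and P3.

P1 (22 nt, A=2 T=6 G=4 C=10): 3' end GCA has 2 G/C ✓; Tm = 64.9 + 41·(14 − 16.4)/22 = 60.4°C, outside 48.0–59.6°C ✗ — fails.
P2 (24 nt, A=8 T=8 G=4 C=4): 3' end CTA has 1 G/C ✓; Tm = 64.9 + 41·(8 − 16.4)/24 = 50.6°C ✓ — passes.
P3 (24 nt, A=11 T=5 G=5 C=3): 3' end CAG has 2 G/C ✓; Tm = 64.9 + 41·(8 − 16.4)/24 = 50.6°C ✓ — passes.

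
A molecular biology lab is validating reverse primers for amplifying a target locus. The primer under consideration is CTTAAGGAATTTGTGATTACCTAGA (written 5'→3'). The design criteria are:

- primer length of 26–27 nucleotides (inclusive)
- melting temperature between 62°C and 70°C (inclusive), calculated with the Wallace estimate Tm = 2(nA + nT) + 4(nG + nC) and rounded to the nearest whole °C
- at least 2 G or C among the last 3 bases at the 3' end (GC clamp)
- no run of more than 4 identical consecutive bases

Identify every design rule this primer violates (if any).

Base counts: A=8, T=9, G=5, C=3 (length 25).
length: length 25, outside 26–27 ✗
Tm: Tm = 2·17 + 4·8 = 66°C ✓
GC clamp: 3' end AGA has 1 G/C, need ≥2 ✗
homopolymer run: longest run = 3 ✓

Fails: length, GC clamp.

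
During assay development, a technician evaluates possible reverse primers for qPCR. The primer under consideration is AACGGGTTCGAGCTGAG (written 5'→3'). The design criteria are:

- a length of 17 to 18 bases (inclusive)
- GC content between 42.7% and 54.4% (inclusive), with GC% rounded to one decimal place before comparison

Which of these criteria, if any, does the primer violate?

Fails: GC content.

Base counts: A=4, T=3, G=7, C=3 (length 17).
length: length 17 ✓
GC content: GC 10/17 = 58.8%, outside 42.7–54.4% ✗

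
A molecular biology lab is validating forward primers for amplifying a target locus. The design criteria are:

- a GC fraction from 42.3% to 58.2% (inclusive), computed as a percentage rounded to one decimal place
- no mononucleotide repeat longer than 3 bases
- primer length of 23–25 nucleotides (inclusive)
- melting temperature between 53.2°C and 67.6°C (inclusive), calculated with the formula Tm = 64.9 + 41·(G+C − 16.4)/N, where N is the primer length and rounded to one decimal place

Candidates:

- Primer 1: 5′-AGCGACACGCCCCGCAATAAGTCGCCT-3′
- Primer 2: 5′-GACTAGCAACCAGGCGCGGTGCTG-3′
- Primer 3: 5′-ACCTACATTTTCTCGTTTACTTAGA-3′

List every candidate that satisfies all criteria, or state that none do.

Primer 1 (27 nt, A=7 T=3 G=6 C=11): GC 17/27 = 63.0%, outside 42.3–58.2% ✗; longest run = 4, exceeds 3 ✗; length 27, outside 23–25 ✗; Tm = 64.9 + 41·(17 − 16.4)/27 = 65.8°C ✓ — fails.
Primer 2 (24 nt, A=5 T=3 G=9 C=7): GC 16/24 = 66.7%, outside 42.3–58.2% ✗; longest run = 2 ✓; length 24 ✓; Tm = 64.9 + 41·(16 − 16.4)/24 = 64.2°C ✓ — fails.
Primer 3 (25 nt, A=6 T=11 G=2 C=6): GC 8/25 = 32.0%, outside 42.3–58.2% ✗; longest run = 4, exceeds 3 ✗; length 25 ✓; Tm = 64.9 + 41·(8 − 16.4)/25 = 51.1°C, outside 53.2–67.6°C ✗ — fails.

None of the candidates satisfy all criteria.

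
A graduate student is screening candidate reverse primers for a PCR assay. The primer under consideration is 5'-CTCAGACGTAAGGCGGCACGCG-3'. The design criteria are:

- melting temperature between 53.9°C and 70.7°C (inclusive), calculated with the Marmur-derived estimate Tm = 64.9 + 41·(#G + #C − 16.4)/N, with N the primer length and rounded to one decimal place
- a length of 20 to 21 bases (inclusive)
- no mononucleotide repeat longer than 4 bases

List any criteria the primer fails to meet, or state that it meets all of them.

Base counts: A=5, T=2, G=8, C=7 (length 22).
Tm: Tm = 64.9 + 41·(15 − 16.4)/22 = 62.3°C ✓
length: length 22, outside 20–21 ✗
homopolymer run: longest run = 2 ✓

Fails: length.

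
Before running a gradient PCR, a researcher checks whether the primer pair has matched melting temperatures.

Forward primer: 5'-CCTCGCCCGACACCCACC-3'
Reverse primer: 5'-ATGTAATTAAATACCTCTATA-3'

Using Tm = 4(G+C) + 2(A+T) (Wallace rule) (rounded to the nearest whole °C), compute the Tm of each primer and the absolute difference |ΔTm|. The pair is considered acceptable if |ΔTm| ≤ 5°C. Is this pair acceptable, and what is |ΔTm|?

Forward: A=3 T=1 G=2 C=12 → Tm = 2·4 + 4·14 = 64°C.
Reverse: A=9 T=8 G=1 C=3 → Tm = 2·17 + 4·4 = 50°C.
|ΔTm| = |64 − 50| = 14°C, > 5°C.

|ΔTm| = 14°C; the pair is not acceptable.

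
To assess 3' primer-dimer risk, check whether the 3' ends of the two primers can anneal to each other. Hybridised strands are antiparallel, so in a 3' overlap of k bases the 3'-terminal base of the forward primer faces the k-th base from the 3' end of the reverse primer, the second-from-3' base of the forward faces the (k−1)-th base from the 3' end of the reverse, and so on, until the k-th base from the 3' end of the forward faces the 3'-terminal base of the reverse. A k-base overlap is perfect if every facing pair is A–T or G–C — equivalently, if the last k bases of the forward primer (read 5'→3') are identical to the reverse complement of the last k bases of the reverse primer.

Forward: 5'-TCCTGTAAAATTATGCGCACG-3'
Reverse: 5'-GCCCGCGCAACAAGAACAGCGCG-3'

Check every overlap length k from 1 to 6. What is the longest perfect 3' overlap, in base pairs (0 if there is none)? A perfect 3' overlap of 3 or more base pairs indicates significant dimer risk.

Longest perfect overlap: 2 complementary base pairs; below the dimer-risk threshold (threshold 3).

Last 6 bases (5'→3') — forward …CGCACG, reverse …AGCGCG.
Reverse complement of the reverse primer's last 6 bases: CGCGCT; its first k bases are the reverse complement of the reverse primer's last k bases, so a perfect k-base overlap needs the forward primer's last k bases to equal them.
Comparing (forward last k vs required): k=1: G vs C ✗; k=2: CG vs CG ✓; k=3: ACG vs CGC ✗; k=4: CACG vs CGCG ✗; k=5: GCACG vs CGCGC ✗; k=6: CGCACG vs CGCGCT ✗.
Only k = 2 is perfect, so the longest perfect 3' overlap is 2.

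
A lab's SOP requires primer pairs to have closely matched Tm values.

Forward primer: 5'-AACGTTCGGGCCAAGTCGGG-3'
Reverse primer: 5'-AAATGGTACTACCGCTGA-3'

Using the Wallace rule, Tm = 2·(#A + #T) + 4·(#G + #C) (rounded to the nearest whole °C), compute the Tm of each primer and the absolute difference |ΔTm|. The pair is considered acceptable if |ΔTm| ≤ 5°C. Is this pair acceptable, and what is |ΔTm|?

|ΔTm| = 14°C; the pair is not acceptable.

Forward: A=4 T=3 G=8 C=5 → Tm = 2·7 + 4·13 = 66°C.
Reverse: A=6 T=4 G=4 C=4 → Tm = 2·10 + 4·8 = 52°C.
|ΔTm| = |66 − 52| = 14°C, > 5°C.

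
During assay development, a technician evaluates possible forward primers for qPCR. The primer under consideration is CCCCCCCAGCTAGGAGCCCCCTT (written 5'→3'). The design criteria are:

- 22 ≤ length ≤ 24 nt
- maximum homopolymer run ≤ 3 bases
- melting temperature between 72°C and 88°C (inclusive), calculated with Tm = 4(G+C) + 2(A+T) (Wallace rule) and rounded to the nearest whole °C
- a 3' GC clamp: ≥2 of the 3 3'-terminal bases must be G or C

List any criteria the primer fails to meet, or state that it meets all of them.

Base counts: A=3, T=3, G=4, C=13 (length 23).
length: length 23 ✓
homopolymer run: longest run = 7, exceeds 3 ✗
Tm: Tm = 2·6 + 4·17 = 80°C ✓
GC clamp: 3' end CTT has 1 G/C, need ≥2 ✗

Fails: homopolymer run, GC clamp.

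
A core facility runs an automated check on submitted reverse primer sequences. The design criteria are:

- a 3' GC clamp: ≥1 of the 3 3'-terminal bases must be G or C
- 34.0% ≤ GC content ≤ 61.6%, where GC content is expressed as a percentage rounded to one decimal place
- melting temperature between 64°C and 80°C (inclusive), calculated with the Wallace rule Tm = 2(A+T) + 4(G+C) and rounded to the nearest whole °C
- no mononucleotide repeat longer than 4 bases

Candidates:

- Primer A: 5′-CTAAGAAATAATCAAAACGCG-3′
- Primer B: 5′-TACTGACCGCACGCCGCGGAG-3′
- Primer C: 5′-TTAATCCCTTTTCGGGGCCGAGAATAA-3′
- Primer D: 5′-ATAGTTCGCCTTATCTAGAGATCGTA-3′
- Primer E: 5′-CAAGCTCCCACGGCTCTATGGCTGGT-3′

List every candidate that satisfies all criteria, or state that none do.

Primer D only.

Primer A (21 nt, A=11 T=3 G=3 C=4): 3' end GCG has 3 G/C ✓; GC 7/21 = 33.3%, outside 34.0–61.6% ✗; Tm = 2·14 + 4·7 = 56°C, outside 64–80°C ✗; longest run = 4 ✓ — fails.
Primer B (21 nt, A=4 T=2 G=7 C=8): 3' end GAG has 2 G/C ✓; GC 15/21 = 71.4%, outside 34.0–61.6% ✗; Tm = 2·6 + 4·15 = 72°C ✓; longest run = 2 ✓ — fails.
Primer C (27 nt, A=7 T=8 G=6 C=6): 3' end TAA has 0 G/C, need ≥1 ✗; GC 12/27 = 44.4% ✓; Tm = 2·15 + 4·12 = 78°C ✓; longest run = 4 ✓ — fails.
Primer D (26 nt, A=7 T=9 G=5 C=5): 3' end GTA has 1 G/C ✓; GC 10/26 = 38.5% ✓; Tm = 2·16 + 4·10 = 72°C ✓; longest run = 2 ✓ — passes.
Primer E (26 nt, A=4 T=6 G=7 C=9): 3' end GGT has 2 G/C ✓; GC 16/26 = 61.5% ✓; Tm = 2·10 + 4·16 = 84°C, outside 64–80°C ✗; longest run = 3 ✓ — fails.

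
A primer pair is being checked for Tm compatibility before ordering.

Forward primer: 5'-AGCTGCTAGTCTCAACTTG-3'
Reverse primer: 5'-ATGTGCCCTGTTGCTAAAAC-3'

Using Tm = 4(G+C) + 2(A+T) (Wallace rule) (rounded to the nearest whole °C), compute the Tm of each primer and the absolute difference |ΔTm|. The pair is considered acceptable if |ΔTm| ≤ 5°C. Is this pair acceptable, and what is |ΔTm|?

Forward: A=4 T=6 G=4 C=5 → Tm = 2·10 + 4·9 = 56°C.
Reverse: A=5 T=6 G=4 C=5 → Tm = 2·11 + 4·9 = 58°C.
|ΔTm| = |56 − 58| = 2°C, ≤ 5°C.

|ΔTm| = 2°C; the pair is acceptable.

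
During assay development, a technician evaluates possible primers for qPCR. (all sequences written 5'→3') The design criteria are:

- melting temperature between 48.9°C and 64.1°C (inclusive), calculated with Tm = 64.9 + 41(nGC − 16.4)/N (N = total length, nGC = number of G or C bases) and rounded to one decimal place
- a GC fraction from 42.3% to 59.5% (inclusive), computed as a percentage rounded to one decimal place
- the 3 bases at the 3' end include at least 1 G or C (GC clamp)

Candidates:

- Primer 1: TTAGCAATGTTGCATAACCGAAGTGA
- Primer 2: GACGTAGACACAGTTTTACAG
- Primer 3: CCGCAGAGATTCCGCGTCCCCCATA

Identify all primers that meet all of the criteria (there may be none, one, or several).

Primer 1 (26 nt, A=9 T=7 G=6 C=4): Tm = 64.9 + 41·(10 − 16.4)/26 = 54.8°C ✓; GC 10/26 = 38.5%, outside 42.3–59.5% ✗; 3' end TGA has 1 G/C ✓ — fails.
Primer 2 (21 nt, A=7 T=5 G=5 C=4): Tm = 64.9 + 41·(9 − 16.4)/21 = 50.5°C ✓; GC 9/21 = 42.9% ✓; 3' end CAG has 2 G/C ✓ — passes.
Primer 3 (25 nt, A=5 T=4 G=5 C=11): Tm = 64.9 + 41·(16 − 16.4)/25 = 64.2°C, outside 48.9–64.1°C ✗; GC 16/25 = 64.0%, outside 42.3–59.5% ✗; 3' end ATA has 0 G/C, need ≥1 ✗ — fails.

Primer 2 only.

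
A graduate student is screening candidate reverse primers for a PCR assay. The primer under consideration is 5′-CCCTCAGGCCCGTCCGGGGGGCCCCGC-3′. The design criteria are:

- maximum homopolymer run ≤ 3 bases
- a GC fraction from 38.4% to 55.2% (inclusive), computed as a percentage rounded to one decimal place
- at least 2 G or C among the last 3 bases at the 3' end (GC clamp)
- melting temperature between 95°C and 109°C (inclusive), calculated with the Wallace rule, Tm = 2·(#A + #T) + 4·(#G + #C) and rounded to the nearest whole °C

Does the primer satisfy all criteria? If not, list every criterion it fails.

Fails: homopolymer run, GC content.

Base counts: A=1, T=2, G=10, C=14 (length 27).
homopolymer run: longest run = 6, exceeds 3 ✗
GC content: GC 24/27 = 88.9%, outside 38.4–55.2% ✗
GC clamp: 3' end CGC has 3 G/C ✓
Tm: Tm = 2·3 + 4·24 = 102°C ✓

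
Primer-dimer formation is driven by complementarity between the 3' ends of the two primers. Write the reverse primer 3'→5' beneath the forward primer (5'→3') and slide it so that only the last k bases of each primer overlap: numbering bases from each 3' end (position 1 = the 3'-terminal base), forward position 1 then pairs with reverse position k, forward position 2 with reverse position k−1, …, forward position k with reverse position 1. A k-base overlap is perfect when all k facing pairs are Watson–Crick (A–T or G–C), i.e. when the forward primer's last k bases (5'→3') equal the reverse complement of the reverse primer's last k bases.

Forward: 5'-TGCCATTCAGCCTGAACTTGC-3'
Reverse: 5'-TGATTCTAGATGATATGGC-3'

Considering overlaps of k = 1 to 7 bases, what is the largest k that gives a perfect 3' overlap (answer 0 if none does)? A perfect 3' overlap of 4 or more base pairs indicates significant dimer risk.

Longest perfect overlap: 2 complementary base pairs; below the dimer-risk threshold (threshold 4).

Last 7 bases (5'→3') — forward …AACTTGC, reverse …ATATGGC.
Reverse complement of the reverse primer's last 7 bases: GCCATAT; its first k bases are the reverse complement of the reverse primer's last k bases, so a perfect k-base overlap needs the forward primer's last k bases to equal them.
Comparing (forward last k vs required): k=1: C vs G ✗; k=2: GC vs GC ✓; k=3: TGC vs GCC ✗; k=4: TTGC vs GCCA ✗; k=5: CTTGC vs GCCAT ✗; k=6: ACTTGC vs GCCATA ✗; k=7: AACTTGC vs GCCATAT ✗.
Only k = 2 is perfect, so the longest perfect 3' overlap is 2.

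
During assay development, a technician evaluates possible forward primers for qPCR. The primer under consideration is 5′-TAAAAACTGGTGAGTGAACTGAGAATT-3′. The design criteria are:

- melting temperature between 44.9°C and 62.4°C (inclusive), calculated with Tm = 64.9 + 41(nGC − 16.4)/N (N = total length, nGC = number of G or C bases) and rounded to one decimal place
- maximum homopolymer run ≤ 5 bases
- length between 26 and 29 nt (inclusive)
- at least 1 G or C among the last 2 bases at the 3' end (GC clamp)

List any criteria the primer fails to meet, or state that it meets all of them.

Fails: GC clamp.

Base counts: A=11, T=7, G=7, C=2 (length 27).
Tm: Tm = 64.9 + 41·(9 − 16.4)/27 = 53.7°C ✓
homopolymer run: longest run = 5 ✓
length: length 27 ✓
GC clamp: 3' end TT has 0 G/C, need ≥1 ✗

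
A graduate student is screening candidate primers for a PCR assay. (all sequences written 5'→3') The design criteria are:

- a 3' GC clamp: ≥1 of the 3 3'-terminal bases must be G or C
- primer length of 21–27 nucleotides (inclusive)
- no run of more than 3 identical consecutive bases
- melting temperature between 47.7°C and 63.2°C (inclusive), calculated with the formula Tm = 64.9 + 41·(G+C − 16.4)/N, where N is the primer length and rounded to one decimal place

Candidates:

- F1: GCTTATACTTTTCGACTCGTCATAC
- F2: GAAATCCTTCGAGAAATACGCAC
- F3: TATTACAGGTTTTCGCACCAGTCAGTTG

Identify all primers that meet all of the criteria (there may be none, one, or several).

F1 (25 nt, A=5 T=10 G=3 C=7): 3' end TAC has 1 G/C ✓; length 25 ✓; longest run = 4, exceeds 3 ✗; Tm = 64.9 + 41·(10 − 16.4)/25 = 54.4°C ✓ — fails.
F2 (23 nt, A=9 T=4 G=4 C=6): 3' end CAC has 2 G/C ✓; length 23 ✓; longest run = 3 ✓; Tm = 64.9 + 41·(10 − 16.4)/23 = 53.5°C ✓ — passes.
F3 (28 nt, A=6 T=10 G=6 C=6): 3' end TTG has 1 G/C ✓; length 28, outside 21–27 ✗; longest run = 4, exceeds 3 ✗; Tm = 64.9 + 41·(12 − 16.4)/28 = 58.5°C ✓ — fails.

F2 only.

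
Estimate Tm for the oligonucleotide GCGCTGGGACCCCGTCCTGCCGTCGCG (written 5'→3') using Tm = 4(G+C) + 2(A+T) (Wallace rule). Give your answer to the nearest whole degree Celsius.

Base counts: A=1, T=4, G=10, C=12 (length 27).
Tm = 2·(1+4) + 4·(10+12) = 2·5 + 4·22 = 10 + 88 = 98°C.

98°C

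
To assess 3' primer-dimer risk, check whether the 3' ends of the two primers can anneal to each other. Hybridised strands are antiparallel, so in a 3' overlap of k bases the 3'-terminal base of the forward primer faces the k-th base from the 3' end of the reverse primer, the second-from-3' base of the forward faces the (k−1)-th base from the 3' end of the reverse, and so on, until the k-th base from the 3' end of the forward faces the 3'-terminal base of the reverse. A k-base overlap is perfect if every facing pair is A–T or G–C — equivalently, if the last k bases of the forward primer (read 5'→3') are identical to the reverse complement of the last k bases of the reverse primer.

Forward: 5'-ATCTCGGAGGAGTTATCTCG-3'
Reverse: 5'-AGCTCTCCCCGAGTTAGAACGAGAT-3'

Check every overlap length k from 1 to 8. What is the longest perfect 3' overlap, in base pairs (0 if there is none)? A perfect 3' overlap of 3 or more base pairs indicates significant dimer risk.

Last 8 bases (5'→3') — forward …TTATCTCG, reverse …AACGAGAT.
Reverse complement of the reverse primer's last 8 bases: ATCTCGTT; its first k bases are the reverse complement of the reverse primer's last k bases, so a perfect k-base overlap needs the forward primer's last k bases to equal them.
Comparing (forward last k vs required): k=1: G vs A ✗; k=2: CG vs AT ✗; k=3: TCG vs ATC ✗; k=4: CTCG vs ATCT ✗; k=5: TCTCG vs ATCTC ✗; k=6: ATCTCG vs ATCTCG ✓; k=7: TATCTCG vs ATCTCGT ✗; k=8: TTATCTCG vs ATCTCGTT ✗.
Only k = 6 is perfect, so the longest perfect 3' overlap is 6.

Longest perfect overlap: 6 complementary base pairs; significant dimer risk (threshold 3).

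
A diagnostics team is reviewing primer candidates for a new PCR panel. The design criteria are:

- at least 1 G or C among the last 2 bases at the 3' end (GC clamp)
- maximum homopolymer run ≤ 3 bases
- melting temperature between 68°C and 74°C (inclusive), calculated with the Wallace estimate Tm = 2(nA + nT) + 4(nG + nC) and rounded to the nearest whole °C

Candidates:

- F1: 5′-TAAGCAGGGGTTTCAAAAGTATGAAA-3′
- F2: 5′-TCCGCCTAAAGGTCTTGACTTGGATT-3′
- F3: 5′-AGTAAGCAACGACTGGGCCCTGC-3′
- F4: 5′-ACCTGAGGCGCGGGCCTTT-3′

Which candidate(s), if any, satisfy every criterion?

F1 (26 nt, A=11 T=6 G=7 C=2): 3' end AA has 0 G/C, need ≥1 ✗; longest run = 4, exceeds 3 ✗; Tm = 2·17 + 4·9 = 70°C ✓ — fails.
F2 (26 nt, A=5 T=9 G=6 C=6): 3' end TT has 0 G/C, need ≥1 ✗; longest run = 3 ✓; Tm = 2·14 + 4·12 = 76°C, outside 68–74°C ✗ — fails.
F3 (23 nt, A=6 T=3 G=7 C=7): 3' end GC has 2 G/C ✓; longest run = 3 ✓; Tm = 2·9 + 4·14 = 74°C ✓ — passes.
F4 (19 nt, A=2 T=4 G=7 C=6): 3' end TT has 0 G/C, need ≥1 ✗; longest run = 3 ✓; Tm = 2·6 + 4·13 = 64°C, outside 68–74°C ✗ — fails.

F3 only.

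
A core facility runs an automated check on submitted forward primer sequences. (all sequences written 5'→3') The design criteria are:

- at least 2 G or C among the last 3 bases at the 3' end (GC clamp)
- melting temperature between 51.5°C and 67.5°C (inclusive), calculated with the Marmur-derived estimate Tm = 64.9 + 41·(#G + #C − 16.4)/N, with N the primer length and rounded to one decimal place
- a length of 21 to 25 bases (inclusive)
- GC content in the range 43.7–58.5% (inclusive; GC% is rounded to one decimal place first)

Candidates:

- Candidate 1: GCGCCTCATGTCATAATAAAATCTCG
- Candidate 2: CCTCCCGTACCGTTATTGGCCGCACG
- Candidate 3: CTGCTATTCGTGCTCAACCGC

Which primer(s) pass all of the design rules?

Candidate 3 only.

Candidate 1 (26 nt, A=8 T=7 G=4 C=7): 3' end TCG has 2 G/C ✓; Tm = 64.9 + 41·(11 − 16.4)/26 = 56.4°C ✓; length 26, outside 21–25 ✗; GC 11/26 = 42.3%, outside 43.7–58.5% ✗ — fails.
Candidate 2 (26 nt, A=3 T=6 G=6 C=11): 3' end ACG has 2 G/C ✓; Tm = 64.9 + 41·(17 − 16.4)/26 = 65.8°C ✓; length 26, outside 21–25 ✗; GC 17/26 = 65.4%, outside 43.7–58.5% ✗ — fails.
Candidate 3 (21 nt, A=3 T=6 G=4 C=8): 3' end CGC has 3 G/C ✓; Tm = 64.9 + 41·(12 − 16.4)/21 = 56.3°C ✓; length 21 ✓; GC 12/21 = 57.1% ✓ — passes.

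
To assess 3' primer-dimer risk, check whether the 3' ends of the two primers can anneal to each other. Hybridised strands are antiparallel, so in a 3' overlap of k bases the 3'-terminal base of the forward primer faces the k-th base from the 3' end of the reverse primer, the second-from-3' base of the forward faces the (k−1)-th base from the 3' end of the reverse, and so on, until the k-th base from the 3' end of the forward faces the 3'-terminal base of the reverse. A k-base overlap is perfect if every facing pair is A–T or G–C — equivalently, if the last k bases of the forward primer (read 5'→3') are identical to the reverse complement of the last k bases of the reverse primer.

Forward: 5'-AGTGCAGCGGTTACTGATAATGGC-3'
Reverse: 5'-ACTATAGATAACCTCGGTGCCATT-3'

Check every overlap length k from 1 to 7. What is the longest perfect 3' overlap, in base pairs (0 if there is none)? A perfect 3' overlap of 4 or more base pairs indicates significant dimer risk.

Last 7 bases (5'→3') — forward …TAATGGC, reverse …TGCCATT.
Reverse complement of the reverse primer's last 7 bases: AATGGCA; its first k bases are the reverse complement of the reverse primer's last k bases, so a perfect k-base overlap needs the forward primer's last k bases to equal them.
Comparing (forward last k vs required): k=1: C vs A ✗; k=2: GC vs AA ✗; k=3: GGC vs AAT ✗; k=4: TGGC vs AATG ✗; k=5: ATGGC vs AATGG ✗; k=6: AATGGC vs AATGGC ✓; k=7: TAATGGC vs AATGGCA ✗.
Only k = 6 is perfect, so the longest perfect 3' overlap is 6.

Longest perfect overlap: 6 complementary base pairs; significant dimer risk (threshold 4).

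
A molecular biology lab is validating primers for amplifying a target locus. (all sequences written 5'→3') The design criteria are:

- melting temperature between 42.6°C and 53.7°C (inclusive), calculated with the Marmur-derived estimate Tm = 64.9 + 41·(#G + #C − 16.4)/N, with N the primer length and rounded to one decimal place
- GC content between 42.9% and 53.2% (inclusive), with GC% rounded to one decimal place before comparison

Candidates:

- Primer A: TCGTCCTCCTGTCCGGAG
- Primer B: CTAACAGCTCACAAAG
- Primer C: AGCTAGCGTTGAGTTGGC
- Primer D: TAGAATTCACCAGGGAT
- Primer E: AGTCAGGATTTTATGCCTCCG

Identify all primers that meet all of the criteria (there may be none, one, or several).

Primer E only.

Primer A (18 nt, A=1 T=5 G=5 C=7): Tm = 64.9 + 41·(12 − 16.4)/18 = 54.9°C, outside 42.6–53.7°C ✗; GC 12/18 = 66.7%, outside 42.9–53.2% ✗ — fails.
Primer B (16 nt, A=7 T=2 G=2 C=5): Tm = 64.9 + 41·(7 − 16.4)/16 = 40.8°C, outside 42.6–53.7°C ✗; GC 7/16 = 43.8% ✓ — fails.
Primer C (18 nt, A=3 T=5 G=7 C=3): Tm = 64.9 + 41·(10 − 16.4)/18 = 50.3°C ✓; GC 10/18 = 55.6%, outside 42.9–53.2% ✗ — fails.
Primer D (17 nt, A=6 T=4 G=4 C=3): Tm = 64.9 + 41·(7 − 16.4)/17 = 42.2°C, outside 42.6–53.7°C ✗; GC 7/17 = 41.2%, outside 42.9–53.2% ✗ — fails.
Primer E (21 nt, A=4 T=7 G=5 C=5): Tm = 64.9 + 41·(10 − 16.4)/21 = 52.4°C ✓; GC 10/21 = 47.6% ✓ — passes.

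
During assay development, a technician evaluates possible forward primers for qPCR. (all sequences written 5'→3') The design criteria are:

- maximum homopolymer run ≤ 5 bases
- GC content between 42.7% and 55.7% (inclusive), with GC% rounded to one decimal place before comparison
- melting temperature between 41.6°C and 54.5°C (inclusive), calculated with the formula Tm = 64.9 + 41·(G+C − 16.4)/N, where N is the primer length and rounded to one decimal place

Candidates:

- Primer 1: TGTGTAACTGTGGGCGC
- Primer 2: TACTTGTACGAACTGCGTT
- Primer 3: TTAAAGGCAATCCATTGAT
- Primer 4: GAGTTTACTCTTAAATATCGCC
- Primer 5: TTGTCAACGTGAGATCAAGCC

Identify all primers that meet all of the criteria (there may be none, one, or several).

Primer 1 (17 nt, A=2 T=5 G=7 C=3): longest run = 3 ✓; GC 10/17 = 58.8%, outside 42.7–55.7% ✗; Tm = 64.9 + 41·(10 − 16.4)/17 = 49.5°C ✓ — fails.
Primer 2 (19 nt, A=4 T=7 G=4 C=4): longest run = 2 ✓; GC 8/19 = 42.1%, outside 42.7–55.7% ✗; Tm = 64.9 + 41·(8 − 16.4)/19 = 46.8°C ✓ — fails.
Primer 3 (19 nt, A=7 T=6 G=3 C=3): longest run = 3 ✓; GC 6/19 = 31.6%, outside 42.7–55.7% ✗; Tm = 64.9 + 41·(6 − 16.4)/19 = 42.5°C ✓ — fails.
Primer 4 (22 nt, A=6 T=8 G=3 C=5): longest run = 3 ✓; GC 8/22 = 36.4%, outside 42.7–55.7% ✗; Tm = 64.9 + 41·(8 − 16.4)/22 = 49.2°C ✓ — fails.
Primer 5 (21 nt, A=6 T=5 G=5 C=5): longest run = 2 ✓; GC 10/21 = 47.6% ✓; Tm = 64.9 + 41·(10 − 16.4)/21 = 52.4°C ✓ — passes.

Primer 5 only.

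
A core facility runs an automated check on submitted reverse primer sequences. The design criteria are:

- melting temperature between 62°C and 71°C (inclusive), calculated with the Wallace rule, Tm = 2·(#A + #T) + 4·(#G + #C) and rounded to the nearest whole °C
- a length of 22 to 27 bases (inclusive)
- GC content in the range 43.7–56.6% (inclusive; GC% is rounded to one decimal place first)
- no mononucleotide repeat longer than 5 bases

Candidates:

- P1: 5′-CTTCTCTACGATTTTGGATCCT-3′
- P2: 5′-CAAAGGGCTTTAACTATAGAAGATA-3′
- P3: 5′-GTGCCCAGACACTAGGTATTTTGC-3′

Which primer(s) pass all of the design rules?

None of the candidates satisfy all criteria.

P1 (22 nt, A=3 T=10 G=3 C=6): Tm = 2·13 + 4·9 = 62°C ✓; length 22 ✓; GC 9/22 = 40.9%, outside 43.7–56.6% ✗; longest run = 4 ✓ — fails.
P2 (25 nt, A=11 T=6 G=5 C=3): Tm = 2·17 + 4·8 = 66°C ✓; length 25 ✓; GC 8/25 = 32.0%, outside 43.7–56.6% ✗; longest run = 3 ✓ — fails.
P3 (24 nt, A=5 T=7 G=6 C=6): Tm = 2·12 + 4·12 = 72°C, outside 62–71°C ✗; length 24 ✓; GC 12/24 = 50.0% ✓; longest run = 4 ✓ — fails.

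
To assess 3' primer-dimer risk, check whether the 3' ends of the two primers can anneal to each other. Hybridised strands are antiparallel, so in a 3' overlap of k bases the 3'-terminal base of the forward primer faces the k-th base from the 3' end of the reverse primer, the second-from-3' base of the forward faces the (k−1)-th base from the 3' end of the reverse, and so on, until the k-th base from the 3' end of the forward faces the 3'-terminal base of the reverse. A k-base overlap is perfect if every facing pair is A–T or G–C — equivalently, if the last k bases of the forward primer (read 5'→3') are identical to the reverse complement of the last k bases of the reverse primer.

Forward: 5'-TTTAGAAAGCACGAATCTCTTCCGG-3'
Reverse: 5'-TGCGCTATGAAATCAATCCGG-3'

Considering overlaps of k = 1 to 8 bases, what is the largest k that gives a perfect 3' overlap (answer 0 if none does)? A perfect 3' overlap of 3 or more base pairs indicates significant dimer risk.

Last 8 bases (5'→3') — forward …TCTTCCGG, reverse …CAATCCGG.
Reverse complement of the reverse primer's last 8 bases: CCGGATTG; its first k bases are the reverse complement of the reverse primer's last k bases, so a perfect k-base overlap needs the forward primer's last k bases to equal them.
Comparing (forward last k vs required): k=1: G vs C ✗; k=2: GG vs CC ✗; k=3: CGG vs CCG ✗; k=4: CCGG vs CCGG ✓; k=5: TCCGG vs CCGGA ✗; k=6: TTCCGG vs CCGGAT ✗; k=7: CTTCCGG vs CCGGATT ✗; k=8: TCTTCCGG vs CCGGATTG ✗.
Only k = 4 is perfect, so the longest perfect 3' overlap is 4.

Longest perfect overlap: 4 complementary base pairs; significant dimer risk (threshold 3).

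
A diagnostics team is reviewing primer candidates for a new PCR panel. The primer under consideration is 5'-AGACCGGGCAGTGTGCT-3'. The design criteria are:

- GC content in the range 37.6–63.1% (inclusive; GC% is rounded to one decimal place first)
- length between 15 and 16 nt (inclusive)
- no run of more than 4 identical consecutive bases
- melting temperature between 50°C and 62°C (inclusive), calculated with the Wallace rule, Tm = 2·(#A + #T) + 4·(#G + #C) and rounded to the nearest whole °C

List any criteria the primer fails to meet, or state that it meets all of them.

Fails: GC content, length.

Base counts: A=3, T=3, G=7, C=4 (length 17).
GC content: GC 11/17 = 64.7%, outside 37.6–63.1% ✗
length: length 17, outside 15–16 ✗
homopolymer run: longest run = 3 ✓
Tm: Tm = 2·6 + 4·11 = 56°C ✓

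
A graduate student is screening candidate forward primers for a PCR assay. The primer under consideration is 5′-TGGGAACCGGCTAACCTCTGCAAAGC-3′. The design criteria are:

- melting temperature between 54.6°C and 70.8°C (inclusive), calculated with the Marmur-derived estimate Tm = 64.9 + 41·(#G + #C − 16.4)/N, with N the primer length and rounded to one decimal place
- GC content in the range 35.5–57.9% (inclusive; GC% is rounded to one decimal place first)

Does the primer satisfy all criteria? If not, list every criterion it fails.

Base counts: A=7, T=4, G=7, C=8 (length 26).
Tm: Tm = 64.9 + 41·(15 − 16.4)/26 = 62.7°C ✓
GC content: GC 15/26 = 57.7% ✓

Meets all criteria.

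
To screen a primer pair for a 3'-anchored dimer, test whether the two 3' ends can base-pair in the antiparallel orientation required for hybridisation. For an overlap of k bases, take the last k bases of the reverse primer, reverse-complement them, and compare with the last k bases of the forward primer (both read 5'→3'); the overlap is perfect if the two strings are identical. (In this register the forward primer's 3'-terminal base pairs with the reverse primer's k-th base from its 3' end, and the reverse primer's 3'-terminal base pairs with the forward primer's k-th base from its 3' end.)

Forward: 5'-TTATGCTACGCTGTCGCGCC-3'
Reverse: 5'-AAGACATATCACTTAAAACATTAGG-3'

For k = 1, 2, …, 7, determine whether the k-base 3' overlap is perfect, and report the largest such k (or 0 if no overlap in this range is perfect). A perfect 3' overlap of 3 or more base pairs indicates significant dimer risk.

Longest perfect overlap: 2 complementary base pairs; below the dimer-risk threshold (threshold 3).

Last 7 bases (5'→3') — forward …TCGCGCC, reverse …CATTAGG.
Reverse complement of the reverse primer's last 7 bases: CCTAATG; its first k bases are the reverse complement of the reverse primer's last k bases, so a perfect k-base overlap needs the forward primer's last k bases to equal them.
Comparing (forward last k vs required): k=1: C vs C ✓; k=2: CC vs CC ✓; k=3: GCC vs CCT ✗; k=4: CGCC vs CCTA ✗; k=5: GCGCC vs CCTAA ✗; k=6: CGCGCC vs CCTAAT ✗; k=7: TCGCGCC vs CCTAATG ✗.
Perfect overlaps at k = 1, 2; the largest is 2.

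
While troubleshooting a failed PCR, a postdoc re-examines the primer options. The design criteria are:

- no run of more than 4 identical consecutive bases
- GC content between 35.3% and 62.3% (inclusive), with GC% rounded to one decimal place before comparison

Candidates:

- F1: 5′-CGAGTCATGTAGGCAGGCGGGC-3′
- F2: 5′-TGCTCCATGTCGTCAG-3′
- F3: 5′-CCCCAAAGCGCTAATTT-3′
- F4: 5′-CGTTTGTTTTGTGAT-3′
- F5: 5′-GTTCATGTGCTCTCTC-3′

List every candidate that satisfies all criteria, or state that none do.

F2, F3 and F5.

F1 (22 nt, A=4 T=3 G=10 C=5): longest run = 3 ✓; GC 15/22 = 68.2%, outside 35.3–62.3% ✗ — fails.
F2 (16 nt, A=2 T=5 G=4 C=5): longest run = 2 ✓; GC 9/16 = 56.3% ✓ — passes.
F3 (17 nt, A=5 T=4 G=2 C=6): longest run = 4 ✓; GC 8/17 = 47.1% ✓ — passes.
F4 (15 nt, A=1 T=9 G=4 C=1): longest run = 4 ✓; GC 5/15 = 33.3%, outside 35.3–62.3% ✗ — fails.
F5 (16 nt, A=1 T=7 G=3 C=5): longest run = 2 ✓; GC 8/16 = 50.0% ✓ — passes.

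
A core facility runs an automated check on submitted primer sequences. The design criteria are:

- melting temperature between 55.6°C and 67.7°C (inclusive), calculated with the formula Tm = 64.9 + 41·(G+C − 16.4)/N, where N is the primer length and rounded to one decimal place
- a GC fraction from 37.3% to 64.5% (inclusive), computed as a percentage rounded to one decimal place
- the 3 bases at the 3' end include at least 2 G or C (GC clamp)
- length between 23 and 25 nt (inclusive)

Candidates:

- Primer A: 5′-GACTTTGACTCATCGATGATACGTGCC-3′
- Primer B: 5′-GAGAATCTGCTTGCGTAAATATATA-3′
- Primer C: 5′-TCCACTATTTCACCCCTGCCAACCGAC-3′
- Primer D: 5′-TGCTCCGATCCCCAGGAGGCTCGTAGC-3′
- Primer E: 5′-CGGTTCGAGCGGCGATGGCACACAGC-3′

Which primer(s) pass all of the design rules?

Primer A (27 nt, A=6 T=8 G=6 C=7): Tm = 64.9 + 41·(13 − 16.4)/27 = 59.7°C ✓; GC 13/27 = 48.1% ✓; 3' end GCC has 3 G/C ✓; length 27, outside 23–25 ✗ — fails.
Primer B (25 nt, A=9 T=8 G=5 C=3): Tm = 64.9 + 41·(8 − 16.4)/25 = 51.1°C, outside 55.6–67.7°C ✗; GC 8/25 = 32.0%, outside 37.3–64.5% ✗; 3' end ATA has 0 G/C, need ≥2 ✗; length 25 ✓ — fails.
Primer C (27 nt, A=6 T=6 G=2 C=13): Tm = 64.9 + 41·(15 − 16.4)/27 = 62.8°C ✓; GC 15/27 = 55.6% ✓; 3' end GAC has 2 G/C ✓; length 27, outside 23–25 ✗ — fails.
Primer D (27 nt, A=4 T=5 G=8 C=10): Tm = 64.9 + 41·(18 − 16.4)/27 = 67.3°C ✓; GC 18/27 = 66.7%, outside 37.3–64.5% ✗; 3' end AGC has 2 G/C ✓; length 27, outside 23–25 ✗ — fails.
Primer E (26 nt, A=5 T=3 G=10 C=8): Tm = 64.9 + 41·(18 − 16.4)/26 = 67.4°C ✓; GC 18/26 = 69.2%, outside 37.3–64.5% ✗; 3' end AGC has 2 G/C ✓; length 26, outside 23–25 ✗ — fails.

None of the candidates satisfy all criteria.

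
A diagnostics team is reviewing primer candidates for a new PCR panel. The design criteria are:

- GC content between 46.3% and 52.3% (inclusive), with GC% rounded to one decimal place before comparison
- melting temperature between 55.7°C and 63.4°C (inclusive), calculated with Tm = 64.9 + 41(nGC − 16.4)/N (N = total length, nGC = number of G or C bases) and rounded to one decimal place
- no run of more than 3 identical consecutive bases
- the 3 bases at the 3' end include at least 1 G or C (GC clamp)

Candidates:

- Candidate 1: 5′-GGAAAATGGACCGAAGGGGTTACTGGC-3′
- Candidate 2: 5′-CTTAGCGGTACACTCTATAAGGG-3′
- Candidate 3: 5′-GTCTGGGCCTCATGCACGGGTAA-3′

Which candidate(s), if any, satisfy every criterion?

None of the candidates satisfy all criteria.

Candidate 1 (27 nt, A=8 T=4 G=11 C=4): GC 15/27 = 55.6%, outside 46.3–52.3% ✗; Tm = 64.9 + 41·(15 − 16.4)/27 = 62.8°C ✓; longest run = 4, exceeds 3 ✗; 3' end GGC has 3 G/C ✓ — fails.
Candidate 2 (23 nt, A=6 T=6 G=6 C=5): GC 11/23 = 47.8% ✓; Tm = 64.9 + 41·(11 − 16.4)/23 = 55.3°C, outside 55.7–63.4°C ✗; longest run = 3 ✓; 3' end GGG has 3 G/C ✓ — fails.
Candidate 3 (23 nt, A=4 T=5 G=8 C=6): GC 14/23 = 60.9%, outside 46.3–52.3% ✗; Tm = 64.9 + 41·(14 − 16.4)/23 = 60.6°C ✓; longest run = 3 ✓; 3' end TAA has 0 G/C, need ≥1 ✗ — fails.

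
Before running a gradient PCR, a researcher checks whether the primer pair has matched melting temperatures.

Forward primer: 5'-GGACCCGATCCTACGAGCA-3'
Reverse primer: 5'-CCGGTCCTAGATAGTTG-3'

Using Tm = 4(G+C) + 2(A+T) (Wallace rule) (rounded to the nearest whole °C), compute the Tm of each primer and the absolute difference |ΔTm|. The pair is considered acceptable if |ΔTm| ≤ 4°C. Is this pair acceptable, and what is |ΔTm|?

|ΔTm| = 10°C; the pair is not acceptable.

Forward: A=5 T=2 G=5 C=7 → Tm = 2·7 + 4·12 = 62°C.
Reverse: A=3 T=5 G=5 C=4 → Tm = 2·8 + 4·9 = 52°C.
|ΔTm| = |62 − 52| = 10°C, > 4°C.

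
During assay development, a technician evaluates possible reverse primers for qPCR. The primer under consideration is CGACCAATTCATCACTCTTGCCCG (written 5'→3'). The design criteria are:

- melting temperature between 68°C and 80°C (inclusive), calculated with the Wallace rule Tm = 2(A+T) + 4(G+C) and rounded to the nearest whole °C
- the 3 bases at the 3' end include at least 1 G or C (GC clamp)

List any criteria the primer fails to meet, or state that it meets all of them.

Base counts: A=5, T=6, G=3, C=10 (length 24).
Tm: Tm = 2·11 + 4·13 = 74°C ✓
GC clamp: 3' end CCG has 3 G/C ✓

Meets all criteria.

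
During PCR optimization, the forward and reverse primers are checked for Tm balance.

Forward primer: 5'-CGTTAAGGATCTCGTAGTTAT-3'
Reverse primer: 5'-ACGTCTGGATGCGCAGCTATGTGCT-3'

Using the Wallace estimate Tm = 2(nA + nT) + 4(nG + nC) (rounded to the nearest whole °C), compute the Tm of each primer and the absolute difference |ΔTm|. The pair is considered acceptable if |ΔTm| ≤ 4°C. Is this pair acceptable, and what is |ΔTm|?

Forward: A=5 T=8 G=5 C=3 → Tm = 2·13 + 4·8 = 58°C.
Reverse: A=4 T=7 G=8 C=6 → Tm = 2·11 + 4·14 = 78°C.
|ΔTm| = |58 − 78| = 20°C, > 4°C.

|ΔTm| = 20°C; the pair is not acceptable.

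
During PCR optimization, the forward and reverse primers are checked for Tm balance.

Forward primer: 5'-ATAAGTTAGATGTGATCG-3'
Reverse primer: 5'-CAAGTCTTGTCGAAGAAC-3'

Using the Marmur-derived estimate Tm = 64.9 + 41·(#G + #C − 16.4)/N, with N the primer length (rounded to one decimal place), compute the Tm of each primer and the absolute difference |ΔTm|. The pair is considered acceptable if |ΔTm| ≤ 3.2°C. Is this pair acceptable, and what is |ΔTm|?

|ΔTm| = 4.6°C; the pair is not acceptable.

Forward: G+C = 6, N = 18 → Tm = 64.9 + 41·(6 − 16.4)/18 = 41.2°C.
Reverse: G+C = 8, N = 18 → Tm = 64.9 + 41·(8 − 16.4)/18 = 45.8°C.
|ΔTm| = |41.2 − 45.8| = 4.6°C, > 3.2°C.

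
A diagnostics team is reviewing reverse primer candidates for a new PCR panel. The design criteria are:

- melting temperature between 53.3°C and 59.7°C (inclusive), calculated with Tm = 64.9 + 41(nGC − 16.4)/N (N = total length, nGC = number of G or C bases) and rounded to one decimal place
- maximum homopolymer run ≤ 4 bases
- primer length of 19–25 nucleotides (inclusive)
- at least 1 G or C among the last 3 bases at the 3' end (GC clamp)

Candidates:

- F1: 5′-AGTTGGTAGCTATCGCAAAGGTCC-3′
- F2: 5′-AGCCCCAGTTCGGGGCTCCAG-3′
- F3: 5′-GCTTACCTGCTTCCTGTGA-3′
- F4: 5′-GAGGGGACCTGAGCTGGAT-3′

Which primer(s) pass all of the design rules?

F1 and F4.

F1 (24 nt, A=6 T=6 G=7 C=5): Tm = 64.9 + 41·(12 − 16.4)/24 = 57.4°C ✓; longest run = 3 ✓; length 24 ✓; 3' end TCC has 2 G/C ✓ — passes.
F2 (21 nt, A=3 T=3 G=7 C=8): Tm = 64.9 + 41·(15 − 16.4)/21 = 62.2°C, outside 53.3–59.7°C ✗; longest run = 4 ✓; length 21 ✓; 3' end CAG has 2 G/C ✓ — fails.
F3 (19 nt, A=2 T=7 G=4 C=6): Tm = 64.9 + 41·(10 − 16.4)/19 = 51.1°C, outside 53.3–59.7°C ✗; longest run = 2 ✓; length 19 ✓; 3' end TGA has 1 G/C ✓ — fails.
F4 (19 nt, A=4 T=3 G=9 C=3): Tm = 64.9 + 41·(12 − 16.4)/19 = 55.4°C ✓; longest run = 4 ✓; length 19 ✓; 3' end GAT has 1 G/C ✓ — passes.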